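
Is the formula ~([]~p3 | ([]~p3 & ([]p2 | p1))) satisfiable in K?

1. ~([]~p3 | ([]~p3 & ([]p2 | p1))), w0
2. ~[]~p3, w0
3. ~([]~p3 & ([]p2 | p1)), w0
4. ~([]p2 | p1), w0
5. ~[]p2, w0
6. ~p1, w0
7. p3, w1
8. ~p2, w2
Accessibility: w0Rw1, w0Rw2

Satisfiable (open branch found)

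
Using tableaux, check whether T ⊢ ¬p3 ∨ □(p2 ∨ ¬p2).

Tableau for the negation ¬(¬p3 ∨ □(p2 ∨ ¬p2)):
1. ¬(¬p3 ∨ □(p2 ∨ ¬p2)), 0
2. p3, 0
3. ¬□(p2 ∨ ¬p2), 0
4. ¬(p2 ∨ ¬p2), 1
5. ¬p2, 1
6. p2, 1
Accessibility: 0R0, 0R1, 1R1
Branch closes: p2 and ¬p2 both at 1.
Every branch of the negation's tableau closes; the branch above is one of them.

Valid in T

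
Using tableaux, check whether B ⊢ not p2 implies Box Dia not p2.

Tableau for the negation not (not p2 implies Box Dia not p2):
1. not (not p2 implies Box Dia not p2), u
2. not p2, u   [neg-implies-rule on 1]
3. not Box Dia not p2, u   [neg-implies-rule on 1]
4. not Dia not p2, v   [neg-Box-rule on 3: fresh world v, uRv]
5. p2, u   [neg-Dia-rule on 4 via vRu]
Accessibility: uRu, uRv, vRu, vRv
Branch closes: p2 and not p2 both at u.
All branches of the negation close; one closing branch shown above.

Valid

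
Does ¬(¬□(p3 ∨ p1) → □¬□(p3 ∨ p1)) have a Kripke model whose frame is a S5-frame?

1. ¬(¬□(p3 ∨ p1) → □¬□(p3 ∨ p1)), 0
2. ¬□(p3 ∨ p1), 0
3. ¬□¬□(p3 ∨ p1), 0
4. ¬(p3 ∨ p1), 1
5. ¬p3, 1
6. ¬p1, 1
7. □(p3 ∨ p1), 2
8. p3 ∨ p1, 0
9. p3 ∨ p1, 1
10. p3 ∨ p1, 2
11. p1, 0
12. p1, 1
Accessibility: 0R0, 0R1, 0R2, 1R0, 1R1, 1R2, 2R0, 2R1, 2R2
Branch closes: p1 and ¬p1 both at 1.
Every branch closes; the branch above is one of them.

No, unsatisfiable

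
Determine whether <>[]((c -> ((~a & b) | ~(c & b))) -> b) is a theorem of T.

Invalid (countermodel exists)

Tableau for the negation ~<>[]((c -> ((~a & b) | ~(c & b))) -> b):
1. ~<>[]((c -> ((~a & b) | ~(c & b))) -> b), w0
2. ~[]((c -> ((~a & b) | ~(c & b))) -> b), w0
3. ~((c -> ((~a & b) | ~(c & b))) -> b), w1
4. c -> ((~a & b) | ~(c & b)), w1
5. ~b, w1
6. ~[]((c -> ((~a & b) | ~(c & b))) -> b), w1
7. (~a & b) | ~(c & b), w1
8. ~(c & b), w1
9. ~((c -> ((~a & b) | ~(c & b))) -> b), w2
10. c -> ((~a & b) | ~(c & b)), w2
11. ~b, w2
12. (~a & b) | ~(c & b), w2
13. ~(c & b), w2
Accessibility: w0Rw0, w0Rw1, w1Rw1, w1Rw2, w2Rw2
The negation has an open branch (countermodel exists).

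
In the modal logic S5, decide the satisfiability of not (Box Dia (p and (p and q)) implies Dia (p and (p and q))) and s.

1. not (Box Dia (p and (p and q)) implies Dia (p and (p and q))) and s, u
2. not (Box Dia (p and (p and q)) implies Dia (p and (p and q))), u
3. s, u
4. Box Dia (p and (p and q)), u
5. not Dia (p and (p and q)), u
6. Dia (p and (p and q)), u
7. not (p and (p and q)), u
8. not (p and q), u
9. not q, u
10. p and (p and q), v
11. p, v
12. p and q, v
13. q, v
14. Dia (p and (p and q)), v
15. not (p and (p and q)), v
16. not (p and q), v
17. not q, v
Accessibility: uRu, uRv, vRu, vRv
Branch closes: q and not q both at v.
Every branch closes; the branch above is one of them.

No, unsatisfiable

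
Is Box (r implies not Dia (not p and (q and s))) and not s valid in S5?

Tableau for the negation not (Box (r implies not Dia (not p and (q and s))) and not s):
1. not (Box (r implies not Dia (not p and (q and s))) and not s), w0
2. s, w0
Accessibility: w0Rw0
The negation has an open branch (countermodel exists).

No, not valid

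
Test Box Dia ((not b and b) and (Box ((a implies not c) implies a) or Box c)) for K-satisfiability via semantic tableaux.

Yes, satisfiable

1. Box Dia ((not b and b) and (Box ((a implies not c) implies a) or Box c)), w0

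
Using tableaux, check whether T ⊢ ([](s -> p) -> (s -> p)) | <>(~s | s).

Tableau for the negation ~(([](s -> p) -> (s -> p)) | <>(~s | s)):
1. ~(([](s -> p) -> (s -> p)) | <>(~s | s)), u
2. ~([](s -> p) -> (s -> p)), u
3. ~<>(~s | s), u
4. [](s -> p), u
5. ~(s -> p), u
6. s, u
7. ~p, u
8. ~(~s | s), u
9. ~s, u
Accessibility: uRu
Branch closes: s and ~s both at u.
All branches of the negation close; one closing branch shown above.

Valid in T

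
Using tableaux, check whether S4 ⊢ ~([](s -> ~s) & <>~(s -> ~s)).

Yes, valid

Tableau for the negation [](s -> ~s) & <>~(s -> ~s):
1. [](s -> ~s) & <>~(s -> ~s), 0
2. [](s -> ~s), 0
3. <>~(s -> ~s), 0
4. s -> ~s, 0
5. ~s, 0
6. ~(s -> ~s), 1
7. s, 1
8. s -> ~s, 1
9. ~s, 1
Accessibility: 0R0, 0R1, 1R1
Branch closes: s and ~s both at 1.
Every branch of the negation's tableau closes; the branch above is one of them.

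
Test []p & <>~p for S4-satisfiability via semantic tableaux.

Unsatisfiable (every branch closes)

1. []p & <>~p, w0
2. []p, w0   [&-rule on 1]
3. <>~p, w0   [&-rule on 1]
4. p, w0   [[]-rule on 2 via w0Rw0]
5. ~p, w1   [<>-rule on 3: fresh world w1, w0Rw1]
6. p, w1   [[]-rule on 2 via w0Rw1]
Accessibility: w0Rw0, w0Rw1, w1Rw1
Branch closes: p and ~p both at w1.
All branches of the tableau close; one closing branch shown above.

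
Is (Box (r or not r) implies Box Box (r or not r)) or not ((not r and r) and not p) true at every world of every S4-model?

Valid in S4

Tableau for the negation not ((Box (r or not r) implies Box Box (r or not r)) or not ((not r and r) and not p)):
1. not ((Box (r or not r) implies Box Box (r or not r)) or not ((not r and r) and not p)), w0
2. not (Box (r or not r) implies Box Box (r or not r)), w0   [neg-or-rule on 1]
3. (not r and r) and not p, w0   [neg-or-rule on 1]
4. Box (r or not r), w0   [neg-implies-rule on 2]
5. not Box Box (r or not r), w0   [neg-implies-rule on 2]
6. not r and r, w0   [and-rule on 3]
7. not p, w0   [and-rule on 3]
8. not r, w0   [and-rule on 6]
9. r, w0   [and-rule on 6]
Accessibility: w0Rw0
Branch closes: r and not r both at w0.
Every branch of the negation's tableau closes; the branch above is one of them.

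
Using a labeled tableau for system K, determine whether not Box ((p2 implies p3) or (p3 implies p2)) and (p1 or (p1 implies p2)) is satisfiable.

Unsatisfiable

1. not Box ((p2 implies p3) or (p3 implies p2)) and (p1 or (p1 implies p2)), w0
2. not Box ((p2 implies p3) or (p3 implies p2)), w0
3. p1 or (p1 implies p2), w0
4. p1 implies p2, w0
5. p2, w0
6. not ((p2 implies p3) or (p3 implies p2)), w1
7. not (p2 implies p3), w1
8. not (p3 implies p2), w1
9. p2, w1
10. not p3, w1
11. p3, w1
12. not p2, w1
Accessibility: w0Rw1
Branch closes: p3 and not p3 both at w1.
Every branch closes; the branch above is one of them.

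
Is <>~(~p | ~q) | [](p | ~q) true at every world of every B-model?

Tableau for the negation ~(<>~(~p | ~q) | [](p | ~q)):
1. ~(<>~(~p | ~q) | [](p | ~q)), 0
2. ~<>~(~p | ~q), 0
3. ~[](p | ~q), 0
4. ~p | ~q, 0
5. ~q, 0
6. ~(p | ~q), 1
7. ~p, 1
8. q, 1
9. ~p | ~q, 1
Accessibility: 0R0, 0R1, 1R0, 1R1
The negation has an open branch (countermodel exists).

Invalid (countermodel exists)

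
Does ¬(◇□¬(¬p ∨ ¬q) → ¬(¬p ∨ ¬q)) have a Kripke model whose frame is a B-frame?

No, unsatisfiable

1. ¬(◇□¬(¬p ∨ ¬q) → ¬(¬p ∨ ¬q)), w0
2. ◇□¬(¬p ∨ ¬q), w0
3. ¬p ∨ ¬q, w0
4. ¬q, w0
5. □¬(¬p ∨ ¬q), w1
6. ¬(¬p ∨ ¬q), w0
7. p, w0
8. q, w0
Accessibility: w0Rw0, w0Rw1, w1Rw0, w1Rw1
Branch closes: q and ¬q both at w0.
Every branch closes; the branch above is one of them.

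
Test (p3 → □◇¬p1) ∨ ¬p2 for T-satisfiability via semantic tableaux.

Satisfiable (open branch found)

1. (p3 → □◇¬p1) ∨ ¬p2, 0
2. ¬p2, 0
Accessibility: 0R0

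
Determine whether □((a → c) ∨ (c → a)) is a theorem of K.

Tableau for the negation ¬□((a → c) ∨ (c → a)):
1. ¬□((a → c) ∨ (c → a)), 0
2. ¬((a → c) ∨ (c → a)), 1
3. ¬(a → c), 1
4. ¬(c → a), 1
5. a, 1
6. ¬c, 1
7. c, 1
8. ¬a, 1
Accessibility: 0R1
Branch closes: c and ¬c both at 1.
All branches of the negation close; one closing branch shown above.

Valid in K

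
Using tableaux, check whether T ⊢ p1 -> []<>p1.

Invalid (countermodel exists)

Tableau for the negation ~(p1 -> []<>p1):
1. ~(p1 -> []<>p1), 0
2. p1, 0
3. ~[]<>p1, 0
4. ~<>p1, 1
5. ~p1, 1
Accessibility: 0R0, 0R1, 1R1
The negation has an open branch (countermodel exists).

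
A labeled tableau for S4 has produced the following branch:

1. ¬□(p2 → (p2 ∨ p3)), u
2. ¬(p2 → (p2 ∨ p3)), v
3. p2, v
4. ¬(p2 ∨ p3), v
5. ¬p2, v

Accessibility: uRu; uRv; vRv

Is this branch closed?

Both p2 and ¬p2 appear at v.

Closed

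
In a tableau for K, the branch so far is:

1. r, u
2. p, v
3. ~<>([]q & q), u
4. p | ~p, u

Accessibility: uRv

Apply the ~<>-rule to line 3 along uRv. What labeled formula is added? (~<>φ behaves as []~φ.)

~([]q & q), v

~<>φ behaves as []~φ: propagate the negated body to each accessible world.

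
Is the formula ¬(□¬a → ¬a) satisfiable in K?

Satisfiable

1. ¬(□¬a → ¬a), u
2. □¬a, u
3. a, u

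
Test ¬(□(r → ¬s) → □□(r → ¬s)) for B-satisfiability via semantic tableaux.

Satisfiable

1. ¬(□(r → ¬s) → □□(r → ¬s)), 0
2. □(r → ¬s), 0   [¬→-rule on 1]
3. ¬□□(r → ¬s), 0   [¬→-rule on 1]
4. r → ¬s, 0   [□-rule on 2 via 0R0]
5. ¬s, 0   [→-rule on 4 (branches; this branch)]
6. ¬□(r → ¬s), 1   [¬□-rule on 3: fresh world 1, 0R1]
7. r → ¬s, 1   [□-rule on 2 via 0R1]
8. ¬s, 1   [→-rule on 7 (branches; this branch)]
9. ¬(r → ¬s), 2   [¬□-rule on 6: fresh world 2, 1R2]
10. r, 2   [¬→-rule on 9]
11. s, 2   [¬→-rule on 9]
Accessibility: 0R0, 0R1, 1R0, 1R1, 1R2, 2R1, 2R2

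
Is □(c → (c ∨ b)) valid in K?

Tableau for the negation ¬□(c → (c ∨ b)):
1. ¬□(c → (c ∨ b)), u
2. ¬(c → (c ∨ b)), v
3. c, v
4. ¬(c ∨ b), v
5. ¬c, v
6. ¬b, v
Accessibility: uRv
Branch closes: c and ¬c both at v.
Every branch of the negation's tableau closes; the branch above is one of them.

Yes, valid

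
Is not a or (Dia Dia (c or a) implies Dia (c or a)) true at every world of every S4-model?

Tableau for the negation not (not a or (Dia Dia (c or a) implies Dia (c or a))):
1. not (not a or (Dia Dia (c or a) implies Dia (c or a))), u
2. a, u
3. not (Dia Dia (c or a) implies Dia (c or a)), u
4. Dia Dia (c or a), u
5. not Dia (c or a), u
6. not (c or a), u
7. not c, u
8. not a, u
Accessibility: uRu
Branch closes: a and not a both at u.
All branches of the negation close; one closing branch shown above.

Valid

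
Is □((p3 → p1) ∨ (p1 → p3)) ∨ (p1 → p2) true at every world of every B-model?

Yes, valid

Tableau for the negation ¬(□((p3 → p1) ∨ (p1 → p3)) ∨ (p1 → p2)):
1. ¬(□((p3 → p1) ∨ (p1 → p3)) ∨ (p1 → p2)), 0
2. ¬□((p3 → p1) ∨ (p1 → p3)), 0
3. ¬(p1 → p2), 0
4. p1, 0
5. ¬p2, 0
6. ¬((p3 → p1) ∨ (p1 → p3)), 1
7. ¬(p3 → p1), 1
8. ¬(p1 → p3), 1
9. p3, 1
10. ¬p1, 1
11. p1, 1
12. ¬p3, 1
Accessibility: 0R0, 0R1, 1R0, 1R1
Branch closes: p1 and ¬p1 both at 1.
Every branch of the negation's tableau closes; the branch above is one of them.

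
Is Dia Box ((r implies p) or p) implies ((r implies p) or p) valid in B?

Yes, valid

Tableau for the negation not (Dia Box ((r implies p) or p) implies ((r implies p) or p)):
1. not (Dia Box ((r implies p) or p) implies ((r implies p) or p)), 0
2. Dia Box ((r implies p) or p), 0
3. not ((r implies p) or p), 0
4. not (r implies p), 0
5. not p, 0
6. r, 0
7. Box ((r implies p) or p), 1
8. (r implies p) or p, 0
9. (r implies p) or p, 1
10. r implies p, 0
11. p, 1
12. p, 0
Accessibility: 0R0, 0R1, 1R0, 1R1
Branch closes: p and not p both at 0.
Every branch of the negation's tableau closes; the branch above is one of them.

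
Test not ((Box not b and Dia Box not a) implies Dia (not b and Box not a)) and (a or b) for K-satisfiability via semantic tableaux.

No, unsatisfiable

1. not ((Box not b and Dia Box not a) implies Dia (not b and Box not a)) and (a or b), u
2. not ((Box not b and Dia Box not a) implies Dia (not b and Box not a)), u   [and-rule on 1]
3. a or b, u   [and-rule on 1]
4. Box not b and Dia Box not a, u   [neg-implies-rule on 2]
5. not Dia (not b and Box not a), u   [neg-implies-rule on 2]
6. Box not b, u   [and-rule on 4]
7. Dia Box not a, u   [and-rule on 4]
8. b, u   [or-rule on 3 (branches; this branch)]
9. Box not a, v   [Dia-rule on 7: fresh world v, uRv]
10. not (not b and Box not a), v   [neg-Dia-rule on 5 via uRv]
11. not b, v   [Box-rule on 6 via uRv]
12. not Box not a, v   [neg-and-rule on 10 (branches; this branch)]
13. a, w   [neg-Box-rule on 12: fresh world w, vRw]
14. not a, w   [Box-rule on 9 via vRw]
Accessibility: uRv, vRw
Branch closes: a and not a both at w.
All branches of the tableau close; one closing branch shown above.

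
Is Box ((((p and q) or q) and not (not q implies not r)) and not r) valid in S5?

No, not valid

Tableau for the negation not Box ((((p and q) or q) and not (not q implies not r)) and not r):
1. not Box ((((p and q) or q) and not (not q implies not r)) and not r), w0
2. not ((((p and q) or q) and not (not q implies not r)) and not r), w1
3. r, w1
Accessibility: w0Rw0, w0Rw1, w1Rw0, w1Rw1
The negation has an open branch (countermodel exists).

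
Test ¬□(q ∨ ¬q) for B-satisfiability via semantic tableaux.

No, unsatisfiable

1. ¬□(q ∨ ¬q), 0
2. ¬(q ∨ ¬q), 1   [¬□-rule on 1: fresh world 1, 0R1]
3. ¬q, 1   [¬∨-rule on 2]
4. q, 1   [¬∨-rule on 2]
Accessibility: 0R0, 0R1, 1R0, 1R1
Branch closes: q and ¬q both at 1.
Every branch closes; the branch above is one of them.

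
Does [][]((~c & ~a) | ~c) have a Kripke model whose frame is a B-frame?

Yes, satisfiable

1. [][]((~c & ~a) | ~c), u
2. []((~c & ~a) | ~c), u
3. (~c & ~a) | ~c, u
4. ~c, u
Accessibility: uRu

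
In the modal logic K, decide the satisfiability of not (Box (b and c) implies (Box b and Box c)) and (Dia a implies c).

Unsatisfiable (every branch closes)

1. not (Box (b and c) implies (Box b and Box c)) and (Dia a implies c), 0
2. not (Box (b and c) implies (Box b and Box c)), 0   [and-rule on 1]
3. Dia a implies c, 0   [and-rule on 1]
4. Box (b and c), 0   [neg-implies-rule on 2]
5. not (Box b and Box c), 0   [neg-implies-rule on 2]
6. c, 0   [implies-rule on 3 (branches; this branch)]
7. not Box c, 0   [neg-and-rule on 5 (branches; this branch)]
8. not c, 1   [neg-Box-rule on 7: fresh world 1, 0R1]
9. b and c, 1   [Box-rule on 4 via 0R1]
10. b, 1   [and-rule on 9]
11. c, 1   [and-rule on 9]
Accessibility: 0R1
Branch closes: c and not c both at 1.
(One branch shown.) All branches close.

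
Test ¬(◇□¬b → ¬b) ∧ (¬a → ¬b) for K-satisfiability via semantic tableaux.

1. ¬(◇□¬b → ¬b) ∧ (¬a → ¬b), u
2. ¬(◇□¬b → ¬b), u   [∧-rule on 1]
3. ¬a → ¬b, u   [∧-rule on 1]
4. ◇□¬b, u   [¬→-rule on 2]
5. b, u   [¬→-rule on 2]
6. a, u   [→-rule on 3 (branches; this branch)]
7. □¬b, v   [◇-rule on 4: fresh world v, uRv]
Accessibility: uRv

Satisfiable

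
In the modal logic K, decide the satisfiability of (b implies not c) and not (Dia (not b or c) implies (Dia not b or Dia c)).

1. (b implies not c) and not (Dia (not b or c) implies (Dia not b or Dia c)), w0
2. b implies not c, w0
3. not (Dia (not b or c) implies (Dia not b or Dia c)), w0
4. Dia (not b or c), w0
5. not (Dia not b or Dia c), w0
6. not Dia not b, w0
7. not Dia c, w0
8. not c, w0
9. not b or c, w1
10. b, w1
11. not c, w1
12. c, w1
Accessibility: w0Rw1
Branch closes: c and not c both at w1.
Every branch closes; the branch above is one of them.

Unsatisfiable (every branch closes)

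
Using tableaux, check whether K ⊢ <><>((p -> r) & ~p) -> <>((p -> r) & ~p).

Not valid

Tableau for the negation ~(<><>((p -> r) & ~p) -> <>((p -> r) & ~p)):
1. ~(<><>((p -> r) & ~p) -> <>((p -> r) & ~p)), w0
2. <><>((p -> r) & ~p), w0   [~->-rule on 1]
3. ~<>((p -> r) & ~p), w0   [~->-rule on 1]
4. <>((p -> r) & ~p), w1   [<>-rule on 2: fresh world w1, w0Rw1]
5. ~((p -> r) & ~p), w1   [~<>-rule on 3 via w0Rw1]
6. p, w1   [~&-rule on 5 (branches; this branch)]
7. (p -> r) & ~p, w2   [<>-rule on 4: fresh world w2, w1Rw2]
8. p -> r, w2   [&-rule on 7]
9. ~p, w2   [&-rule on 7]
10. r, w2   [->-rule on 8 (branches; this branch)]
Accessibility: w0Rw1, w1Rw2
The negation has an open branch (countermodel exists).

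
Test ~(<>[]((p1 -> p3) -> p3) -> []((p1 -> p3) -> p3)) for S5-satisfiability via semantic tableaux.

No, unsatisfiable

1. ~(<>[]((p1 -> p3) -> p3) -> []((p1 -> p3) -> p3)), u
2. <>[]((p1 -> p3) -> p3), u
3. ~[]((p1 -> p3) -> p3), u
4. []((p1 -> p3) -> p3), v
5. (p1 -> p3) -> p3, u
6. (p1 -> p3) -> p3, v
7. ~(p1 -> p3), u
8. p1, u
9. ~p3, u
10. ~(p1 -> p3), v
11. p1, v
12. ~p3, v
13. ~((p1 -> p3) -> p3), w
14. p1 -> p3, w
15. ~p3, w
16. (p1 -> p3) -> p3, w
17. ~p1, w
18. ~(p1 -> p3), w
19. p1, w
Accessibility: uRu, uRv, uRw, vRu, vRv, vRw, wRu, wRv, wRw
Branch closes: p1 and ~p1 both at w.
(One branch shown.) All branches close.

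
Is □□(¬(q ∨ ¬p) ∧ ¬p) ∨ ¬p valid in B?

Tableau for the negation ¬(□□(¬(q ∨ ¬p) ∧ ¬p) ∨ ¬p):
1. ¬(□□(¬(q ∨ ¬p) ∧ ¬p) ∨ ¬p), w0
2. ¬□□(¬(q ∨ ¬p) ∧ ¬p), w0
3. p, w0
4. ¬□(¬(q ∨ ¬p) ∧ ¬p), w1
5. ¬(¬(q ∨ ¬p) ∧ ¬p), w2
6. p, w2
Accessibility: w0Rw0, w0Rw1, w1Rw0, w1Rw1, w1Rw2, w2Rw1, w2Rw2
The negation has an open branch (countermodel exists).

No, not valid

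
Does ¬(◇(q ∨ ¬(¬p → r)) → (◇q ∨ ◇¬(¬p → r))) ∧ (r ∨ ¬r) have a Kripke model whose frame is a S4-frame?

Unsatisfiable (every branch closes)

1. ¬(◇(q ∨ ¬(¬p → r)) → (◇q ∨ ◇¬(¬p → r))) ∧ (r ∨ ¬r), u
2. ¬(◇(q ∨ ¬(¬p → r)) → (◇q ∨ ◇¬(¬p → r))), u   [∧-rule on 1]
3. r ∨ ¬r, u   [∧-rule on 1]
4. ◇(q ∨ ¬(¬p → r)), u   [¬→-rule on 2]
5. ¬(◇q ∨ ◇¬(¬p → r)), u   [¬→-rule on 2]
6. ¬◇q, u   [¬∨-rule on 5]
7. ¬◇¬(¬p → r), u   [¬∨-rule on 5]
8. ¬q, u   [¬◇-rule on 6 via uRu]
9. ¬p → r, u   [¬◇-rule on 7 via uRu]
10. ¬r, u   [∨-rule on 3 (branches; this branch)]
11. p, u   [→-rule on 9 (branches; this branch)]
12. q ∨ ¬(¬p → r), v   [◇-rule on 4: fresh world v, uRv]
13. ¬q, v   [¬◇-rule on 6 via uRv]
14. ¬p → r, v   [¬◇-rule on 7 via uRv]
15. ¬(¬p → r), v   [∨-rule on 12 (branches; this branch)]
16. ¬p, v   [¬→-rule on 15]
17. ¬r, v   [¬→-rule on 15]
18. r, v   [→-rule on 14 (branches; this branch)]
Accessibility: uRu, uRv, vRv
Branch closes: r and ¬r both at v.
Every branch closes; the branch above is one of them.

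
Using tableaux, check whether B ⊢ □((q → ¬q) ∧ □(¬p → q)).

Tableau for the negation ¬□((q → ¬q) ∧ □(¬p → q)):
1. ¬□((q → ¬q) ∧ □(¬p → q)), 0
2. ¬((q → ¬q) ∧ □(¬p → q)), 1
3. ¬□(¬p → q), 1
4. ¬(¬p → q), 2
5. ¬p, 2
6. ¬q, 2
Accessibility: 0R0, 0R1, 1R0, 1R1, 1R2, 2R1, 2R2
The negation has an open branch (countermodel exists).

No, not valid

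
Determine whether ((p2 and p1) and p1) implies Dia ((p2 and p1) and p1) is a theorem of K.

Tableau for the negation not (((p2 and p1) and p1) implies Dia ((p2 and p1) and p1)):
1. not (((p2 and p1) and p1) implies Dia ((p2 and p1) and p1)), u
2. (p2 and p1) and p1, u
3. not Dia ((p2 and p1) and p1), u
4. p2 and p1, u
5. p1, u
6. p2, u
The negation has an open branch (countermodel exists).

No, not valid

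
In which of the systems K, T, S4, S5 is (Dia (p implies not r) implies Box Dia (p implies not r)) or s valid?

S5

S4-tableau for the negation not ((Dia (p implies not r) implies Box Dia (p implies not r)) or s):
1. not ((Dia (p implies not r) implies Box Dia (p implies not r)) or s), 0
2. not (Dia (p implies not r) implies Box Dia (p implies not r)), 0   [neg-or-rule on 1]
3. not s, 0   [neg-or-rule on 1]
4. Dia (p implies not r), 0   [neg-implies-rule on 2]
5. not Box Dia (p implies not r), 0   [neg-implies-rule on 2]
6. p implies not r, 1   [Dia-rule on 4: fresh world 1, 0R1]
7. not r, 1   [implies-rule on 6 (branches; this branch)]
8. not Dia (p implies not r), 2   [neg-Box-rule on 5: fresh world 2, 0R2]
9. not (p implies not r), 2   [neg-Dia-rule on 8 via 2R2]
10. p, 2   [neg-implies-rule on 9]
11. r, 2   [neg-implies-rule on 9]
Accessibility: 0R0, 0R1, 0R2, 1R1, 2R2
Complete open branch: countermodel on an S4-frame, so not valid in S4, nor in K, T (the same frame is also a K-frame and a T-frame).
S5-tableau for the negation not ((Dia (p implies not r) implies Box Dia (p implies not r)) or s):
1. not ((Dia (p implies not r) implies Box Dia (p implies not r)) or s), 0
2. not (Dia (p implies not r) implies Box Dia (p implies not r)), 0   [neg-or-rule on 1]
3. not s, 0   [neg-or-rule on 1]
4. Dia (p implies not r), 0   [neg-implies-rule on 2]
5. not Box Dia (p implies not r), 0   [neg-implies-rule on 2]
6. p implies not r, 1   [Dia-rule on 4: fresh world 1, 0R1]
7. not r, 1   [implies-rule on 6 (branches; this branch)]
8. not Dia (p implies not r), 2   [neg-Box-rule on 5: fresh world 2, 0R2]
9. not (p implies not r), 0   [neg-Dia-rule on 8 via 2R0]
10. p, 0   [neg-implies-rule on 9]
11. r, 0   [neg-implies-rule on 9]
12. not (p implies not r), 1   [neg-Dia-rule on 8 via 2R1]
13. p, 1   [neg-implies-rule on 12]
14. r, 1   [neg-implies-rule on 12]
Accessibility: 0R0, 0R1, 0R2, 1R0, 1R1, 1R2, 2R0, 2R1, 2R2
Branch closes: r and not r both at 1.
Every branch closes (one shown): valid in S5.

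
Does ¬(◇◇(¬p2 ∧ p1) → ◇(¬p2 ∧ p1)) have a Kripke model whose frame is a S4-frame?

1. ¬(◇◇(¬p2 ∧ p1) → ◇(¬p2 ∧ p1)), w0
2. ◇◇(¬p2 ∧ p1), w0
3. ¬◇(¬p2 ∧ p1), w0
4. ¬(¬p2 ∧ p1), w0
5. ¬p1, w0
6. ◇(¬p2 ∧ p1), w1
7. ¬(¬p2 ∧ p1), w1
8. ¬p1, w1
9. ¬p2 ∧ p1, w2
10. ¬p2, w2
11. p1, w2
12. ¬(¬p2 ∧ p1), w2
13. ¬p1, w2
Accessibility: w0Rw0, w0Rw1, w0Rw2, w1Rw1, w1Rw2, w2Rw2
Branch closes: p1 and ¬p1 both at w2.
Every branch closes; the branch above is one of them.

Unsatisfiable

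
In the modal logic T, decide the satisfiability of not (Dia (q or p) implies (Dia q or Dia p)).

No, unsatisfiable

1. not (Dia (q or p) implies (Dia q or Dia p)), w0
2. Dia (q or p), w0
3. not (Dia q or Dia p), w0
4. not Dia q, w0
5. not Dia p, w0
6. not q, w0
7. not p, w0
8. q or p, w1
9. not q, w1
10. not p, w1
11. p, w1
Accessibility: w0Rw0, w0Rw1, w1Rw1
Branch closes: p and not p both at w1.
Every branch closes; the branch above is one of them.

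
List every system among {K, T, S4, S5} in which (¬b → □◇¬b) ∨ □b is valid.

S5

S5-tableau for the negation ¬((¬b → □◇¬b) ∨ □b):
1. ¬((¬b → □◇¬b) ∨ □b), w0
2. ¬(¬b → □◇¬b), w0
3. ¬□b, w0
4. ¬b, w0
5. ¬□◇¬b, w0
6. ¬b, w1
7. ¬◇¬b, w2
8. b, w0
Accessibility: w0Rw0, w0Rw1, w0Rw2, w1Rw0, w1Rw1, w1Rw2, w2Rw0, w2Rw1, w2Rw2
Branch closes: b and ¬b both at w0.
Every branch closes (one shown): valid in S5.
S4-tableau for the negation ¬((¬b → □◇¬b) ∨ □b):
1. ¬((¬b → □◇¬b) ∨ □b), w0
2. ¬(¬b → □◇¬b), w0
3. ¬□b, w0
4. ¬b, w0
5. ¬□◇¬b, w0
6. ¬b, w1
7. ¬◇¬b, w2
8. b, w2
Accessibility: w0Rw0, w0Rw1, w0Rw2, w1Rw1, w2Rw2
Complete open branch: countermodel on an S4-frame, so not valid in S4, nor in K, T (the same frame is also a K-frame and a T-frame).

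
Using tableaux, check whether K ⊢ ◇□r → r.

Tableau for the negation ¬(◇□r → r):
1. ¬(◇□r → r), 0
2. ◇□r, 0
3. ¬r, 0
4. □r, 1
Accessibility: 0R1
The negation has an open branch (countermodel exists).

Not valid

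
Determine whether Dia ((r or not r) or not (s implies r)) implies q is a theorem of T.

Tableau for the negation not (Dia ((r or not r) or not (s implies r)) implies q):
1. not (Dia ((r or not r) or not (s implies r)) implies q), w0
2. Dia ((r or not r) or not (s implies r)), w0
3. not q, w0
4. (r or not r) or not (s implies r), w1
5. not (s implies r), w1
6. s, w1
7. not r, w1
Accessibility: w0Rw0, w0Rw1, w1Rw1
The negation has an open branch (countermodel exists).

Invalid (countermodel exists)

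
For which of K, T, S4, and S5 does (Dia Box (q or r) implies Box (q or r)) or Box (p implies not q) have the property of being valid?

S5-tableau for the negation not ((Dia Box (q or r) implies Box (q or r)) or Box (p implies not q)):
1. not ((Dia Box (q or r) implies Box (q or r)) or Box (p implies not q)), w0
2. not (Dia Box (q or r) implies Box (q or r)), w0   [neg-or-rule on 1]
3. not Box (p implies not q), w0   [neg-or-rule on 1]
4. Dia Box (q or r), w0   [neg-implies-rule on 2]
5. not Box (q or r), w0   [neg-implies-rule on 2]
6. not (p implies not q), w1   [neg-Box-rule on 3: fresh world w1, w0Rw1]
7. p, w1   [neg-implies-rule on 6]
8. q, w1   [neg-implies-rule on 6]
9. Box (q or r), w2   [Dia-rule on 4: fresh world w2, w0Rw2]
10. q or r, w0   [Box-rule on 9 via w2Rw0]
11. q or r, w1   [Box-rule on 9 via w2Rw1]
12. q or r, w2   [Box-rule on 9 via w2Rw2]
13. r, w0   [or-rule on 10 (branches; this branch)]
14. r, w1   [or-rule on 11 (branches; this branch)]
15. r, w2   [or-rule on 12 (branches; this branch)]
16. not (q or r), w3   [neg-Box-rule on 5: fresh world w3, w0Rw3]
17. not q, w3   [neg-or-rule on 16]
18. not r, w3   [neg-or-rule on 16]
19. q or r, w3   [Box-rule on 9 via w2Rw3]
20. r, w3   [or-rule on 19 (branches; this branch)]
Accessibility: w0Rw0, w0Rw1, w0Rw2, w0Rw3, w1Rw0, w1Rw1, w1Rw2, w1Rw3, w2Rw0, w2Rw1, w2Rw2, w2Rw3, w3Rw0, w3Rw1, w3Rw2, w3Rw3
Branch closes: r and not r both at w3.
Every branch closes (one shown): valid in S5.
S4-tableau for the negation not ((Dia Box (q or r) implies Box (q or r)) or Box (p implies not q)):
1. not ((Dia Box (q or r) implies Box (q or r)) or Box (p implies not q)), w0
2. not (Dia Box (q or r) implies Box (q or r)), w0   [neg-or-rule on 1]
3. not Box (p implies not q), w0   [neg-or-rule on 1]
4. Dia Box (q or r), w0   [neg-implies-rule on 2]
5. not Box (q or r), w0   [neg-implies-rule on 2]
6. not (p implies not q), w1   [neg-Box-rule on 3: fresh world w1, w0Rw1]
7. p, w1   [neg-implies-rule on 6]
8. q, w1   [neg-implies-rule on 6]
9. Box (q or r), w2   [Dia-rule on 4: fresh world w2, w0Rw2]
10. q or r, w2   [Box-rule on 9 via w2Rw2]
11. r, w2   [or-rule on 10 (branches; this branch)]
12. not (q or r), w3   [neg-Box-rule on 5: fresh world w3, w0Rw3]
13. not q, w3   [neg-or-rule on 12]
14. not r, w3   [neg-or-rule on 12]
Accessibility: w0Rw0, w0Rw1, w0Rw2, w0Rw3, w1Rw1, w2Rw2, w3Rw3
Complete open branch: countermodel on an S4-frame, so not valid in S4, nor in K, T (the same frame is also a K-frame and a T-frame).

S5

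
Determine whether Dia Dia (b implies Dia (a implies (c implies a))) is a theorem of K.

Not valid

Tableau for the negation not Dia Dia (b implies Dia (a implies (c implies a))):
1. not Dia Dia (b implies Dia (a implies (c implies a))), w0
The negation has an open branch (countermodel exists).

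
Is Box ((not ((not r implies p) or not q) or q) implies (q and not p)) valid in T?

Tableau for the negation not Box ((not ((not r implies p) or not q) or q) implies (q and not p)):
1. not Box ((not ((not r implies p) or not q) or q) implies (q and not p)), w0
2. not ((not ((not r implies p) or not q) or q) implies (q and not p)), w1   [neg-Box-rule on 1: fresh world w1, w0Rw1]
3. not ((not r implies p) or not q) or q, w1   [neg-implies-rule on 2]
4. not (q and not p), w1   [neg-implies-rule on 2]
5. q, w1   [or-rule on 3 (branches; this branch)]
6. p, w1   [neg-and-rule on 4 (branches; this branch)]
Accessibility: w0Rw0, w0Rw1, w1Rw1
The negation has an open branch (countermodel exists).

Not valid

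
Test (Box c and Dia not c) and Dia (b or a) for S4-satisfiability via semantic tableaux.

No, unsatisfiable

1. (Box c and Dia not c) and Dia (b or a), w0
2. Box c and Dia not c, w0
3. Dia (b or a), w0
4. Box c, w0
5. Dia not c, w0
6. c, w0
7. b or a, w1
8. c, w1
9. a, w1
10. not c, w2
11. c, w2
Accessibility: w0Rw0, w0Rw1, w0Rw2, w1Rw1, w2Rw2
Branch closes: c and not c both at w2.
Every branch closes; the branch above is one of them.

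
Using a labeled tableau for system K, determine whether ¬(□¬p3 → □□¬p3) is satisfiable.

1. ¬(□¬p3 → □□¬p3), u
2. □¬p3, u
3. ¬□□¬p3, u
4. ¬□¬p3, v
5. ¬p3, v
6. p3, w
Accessibility: uRv, vRw

Yes, satisfiable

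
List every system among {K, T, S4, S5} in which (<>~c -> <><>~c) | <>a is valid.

K-tableau for the negation ~((<>~c -> <><>~c) | <>a):
1. ~((<>~c -> <><>~c) | <>a), w0
2. ~(<>~c -> <><>~c), w0
3. ~<>a, w0
4. <>~c, w0
5. ~<><>~c, w0
6. ~c, w1
7. ~a, w1
8. ~<>~c, w1
Accessibility: w0Rw1
Complete open branch: countermodel on a K-frame, so not valid in K.
T-tableau for the negation ~((<>~c -> <><>~c) | <>a):
1. ~((<>~c -> <><>~c) | <>a), w0
2. ~(<>~c -> <><>~c), w0
3. ~<>a, w0
4. <>~c, w0
5. ~<><>~c, w0
6. ~a, w0
7. ~<>~c, w0
8. c, w0
9. ~c, w1
10. ~a, w1
11. ~<>~c, w1
12. c, w1
Accessibility: w0Rw0, w0Rw1, w1Rw1
Branch closes: c and ~c both at w1.
Every branch closes (one shown): valid in T, hence also in S4, S5 (every theorem of T is a theorem of S4 and S5).

T, S4, S5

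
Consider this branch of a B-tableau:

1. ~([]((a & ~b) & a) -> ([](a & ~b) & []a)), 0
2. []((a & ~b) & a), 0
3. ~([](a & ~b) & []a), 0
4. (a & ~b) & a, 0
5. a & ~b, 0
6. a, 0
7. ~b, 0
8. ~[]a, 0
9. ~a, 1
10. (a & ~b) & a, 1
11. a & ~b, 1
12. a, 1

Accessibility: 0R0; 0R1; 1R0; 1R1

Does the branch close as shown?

Both a and ~a appear at 1.

Yes, closed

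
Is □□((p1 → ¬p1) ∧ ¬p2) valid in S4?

Not valid

Tableau for the negation ¬□□((p1 → ¬p1) ∧ ¬p2):
1. ¬□□((p1 → ¬p1) ∧ ¬p2), u
2. ¬□((p1 → ¬p1) ∧ ¬p2), v
3. ¬((p1 → ¬p1) ∧ ¬p2), w
4. p2, w
Accessibility: uRu, uRv, uRw, vRv, vRw, wRw
The negation has an open branch (countermodel exists).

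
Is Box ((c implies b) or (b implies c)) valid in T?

Yes, valid

Tableau for the negation not Box ((c implies b) or (b implies c)):
1. not Box ((c implies b) or (b implies c)), w0
2. not ((c implies b) or (b implies c)), w1   [neg-Box-rule on 1: fresh world w1, w0Rw1]
3. not (c implies b), w1   [neg-or-rule on 2]
4. not (b implies c), w1   [neg-or-rule on 2]
5. c, w1   [neg-implies-rule on 3]
6. not b, w1   [neg-implies-rule on 3]
7. b, w1   [neg-implies-rule on 4]
8. not c, w1   [neg-implies-rule on 4]
Accessibility: w0Rw0, w0Rw1, w1Rw1
Branch closes: b and not b both at w1.
Every branch of the negation's tableau closes; the branch above is one of them.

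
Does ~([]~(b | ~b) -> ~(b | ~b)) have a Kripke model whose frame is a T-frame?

1. ~([]~(b | ~b) -> ~(b | ~b)), u
2. []~(b | ~b), u
3. b | ~b, u
4. ~(b | ~b), u
5. ~b, u
6. b, u
Accessibility: uRu
Branch closes: b and ~b both at u.
All branches of the tableau close; one closing branch shown above.

Unsatisfiable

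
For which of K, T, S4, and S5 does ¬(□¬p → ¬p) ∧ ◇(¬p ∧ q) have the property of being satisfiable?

K

T-tableau for the formula:
1. ¬(□¬p → ¬p) ∧ ◇(¬p ∧ q), u
2. ¬(□¬p → ¬p), u
3. ◇(¬p ∧ q), u
4. □¬p, u
5. p, u
6. ¬p, u
Accessibility: uRu
Branch closes: p and ¬p both at u.
Every branch closes (one shown): unsatisfiable in T, hence also in S4, S5 (every S4/S5-frame is a T-frame).
K-tableau for the formula:
1. ¬(□¬p → ¬p) ∧ ◇(¬p ∧ q), u
2. ¬(□¬p → ¬p), u
3. ◇(¬p ∧ q), u
4. □¬p, u
5. p, u
6. ¬p ∧ q, v
7. ¬p, v
8. q, v
Accessibility: uRv
Complete open branch: satisfiable in K.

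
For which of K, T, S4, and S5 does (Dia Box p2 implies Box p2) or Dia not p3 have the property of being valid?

S4-tableau for the negation not ((Dia Box p2 implies Box p2) or Dia not p3):
1. not ((Dia Box p2 implies Box p2) or Dia not p3), w0
2. not (Dia Box p2 implies Box p2), w0
3. not Dia not p3, w0
4. Dia Box p2, w0
5. not Box p2, w0
6. p3, w0
7. Box p2, w1
8. p3, w1
9. p2, w1
10. not p2, w2
11. p3, w2
Accessibility: w0Rw0, w0Rw1, w0Rw2, w1Rw1, w2Rw2
Complete open branch: countermodel on an S4-frame, so not valid in S4, nor in K, T (the same frame is also a K-frame and a T-frame).
S5-tableau for the negation not ((Dia Box p2 implies Box p2) or Dia not p3):
1. not ((Dia Box p2 implies Box p2) or Dia not p3), w0
2. not (Dia Box p2 implies Box p2), w0
3. not Dia not p3, w0
4. Dia Box p2, w0
5. not Box p2, w0
6. p3, w0
7. Box p2, w1
8. p3, w1
9. p2, w0
10. p2, w1
11. not p2, w2
12. p3, w2
13. p2, w2
Accessibility: w0Rw0, w0Rw1, w0Rw2, w1Rw0, w1Rw1, w1Rw2, w2Rw0, w2Rw1, w2Rw2
Branch closes: p2 and not p2 both at w2.
Every branch closes (one shown): valid in S5.

S5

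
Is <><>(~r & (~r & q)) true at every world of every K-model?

Not valid

Tableau for the negation ~<><>(~r & (~r & q)):
1. ~<><>(~r & (~r & q)), 0
The negation has an open branch (countermodel exists).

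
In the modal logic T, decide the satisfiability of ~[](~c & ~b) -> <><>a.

Yes, satisfiable

1. ~[](~c & ~b) -> <><>a, 0
2. <><>a, 0
3. <>a, 1
4. a, 2
Accessibility: 0R0, 0R1, 1R1, 1R2, 2R2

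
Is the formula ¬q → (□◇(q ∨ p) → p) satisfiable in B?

Satisfiable

1. ¬q → (□◇(q ∨ p) → p), w0
2. □◇(q ∨ p) → p, w0
3. p, w0
Accessibility: w0Rw0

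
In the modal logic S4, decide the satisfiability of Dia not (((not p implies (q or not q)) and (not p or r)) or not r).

Unsatisfiable (every branch closes)

1. Dia not (((not p implies (q or not q)) and (not p or r)) or not r), u
2. not (((not p implies (q or not q)) and (not p or r)) or not r), v
3. not ((not p implies (q or not q)) and (not p or r)), v
4. r, v
5. not (not p implies (q or not q)), v
6. not p, v
7. not (q or not q), v
8. not q, v
9. q, v
Accessibility: uRu, uRv, vRv
Branch closes: q and not q both at v.
(One branch shown.) All branches close.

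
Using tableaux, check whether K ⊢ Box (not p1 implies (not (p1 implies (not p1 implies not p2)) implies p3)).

Tableau for the negation not Box (not p1 implies (not (p1 implies (not p1 implies not p2)) implies p3)):
1. not Box (not p1 implies (not (p1 implies (not p1 implies not p2)) implies p3)), 0
2. not (not p1 implies (not (p1 implies (not p1 implies not p2)) implies p3)), 1
3. not p1, 1
4. not (not (p1 implies (not p1 implies not p2)) implies p3), 1
5. not (p1 implies (not p1 implies not p2)), 1
6. not p3, 1
7. p1, 1
8. not (not p1 implies not p2), 1
Accessibility: 0R1
Branch closes: p1 and not p1 both at 1.
All branches of the negation close; one closing branch shown above.

Valid in K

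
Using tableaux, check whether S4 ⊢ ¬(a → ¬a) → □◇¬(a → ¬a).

Tableau for the negation ¬(¬(a → ¬a) → □◇¬(a → ¬a)):
1. ¬(¬(a → ¬a) → □◇¬(a → ¬a)), u
2. ¬(a → ¬a), u   [¬→-rule on 1]
3. ¬□◇¬(a → ¬a), u   [¬→-rule on 1]
4. a, u   [¬→-rule on 2]
5. ¬◇¬(a → ¬a), v   [¬□-rule on 3: fresh world v, uRv]
6. a → ¬a, v   [¬◇-rule on 5 via vRv]
7. ¬a, v   [→-rule on 6 (branches; this branch)]
Accessibility: uRu, uRv, vRv
The negation has an open branch (countermodel exists).

Invalid (countermodel exists)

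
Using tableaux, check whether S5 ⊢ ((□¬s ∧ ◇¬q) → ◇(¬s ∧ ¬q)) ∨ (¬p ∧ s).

Tableau for the negation ¬(((□¬s ∧ ◇¬q) → ◇(¬s ∧ ¬q)) ∨ (¬p ∧ s)):
1. ¬(((□¬s ∧ ◇¬q) → ◇(¬s ∧ ¬q)) ∨ (¬p ∧ s)), 0
2. ¬((□¬s ∧ ◇¬q) → ◇(¬s ∧ ¬q)), 0
3. ¬(¬p ∧ s), 0
4. □¬s ∧ ◇¬q, 0
5. ¬◇(¬s ∧ ¬q), 0
6. □¬s, 0
7. ◇¬q, 0
8. ¬(¬s ∧ ¬q), 0
9. ¬s, 0
10. q, 0
11. ¬q, 1
12. ¬(¬s ∧ ¬q), 1
13. ¬s, 1
14. q, 1
Accessibility: 0R0, 0R1, 1R0, 1R1
Branch closes: q and ¬q both at 1.
All branches of the negation close; one closing branch shown above.

Yes, valid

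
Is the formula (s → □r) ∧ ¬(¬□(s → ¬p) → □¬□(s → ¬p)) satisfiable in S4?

Satisfiable (open branch found)

1. (s → □r) ∧ ¬(¬□(s → ¬p) → □¬□(s → ¬p)), w0
2. s → □r, w0
3. ¬(¬□(s → ¬p) → □¬□(s → ¬p)), w0
4. ¬□(s → ¬p), w0
5. ¬□¬□(s → ¬p), w0
6. □r, w0
7. r, w0
8. ¬(s → ¬p), w1
9. s, w1
10. p, w1
11. r, w1
12. □(s → ¬p), w2
13. r, w2
14. s → ¬p, w2
15. ¬p, w2
Accessibility: w0Rw0, w0Rw1, w0Rw2, w1Rw1, w2Rw2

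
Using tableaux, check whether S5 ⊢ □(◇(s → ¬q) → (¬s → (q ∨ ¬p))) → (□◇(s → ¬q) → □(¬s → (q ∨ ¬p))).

Tableau for the negation ¬(□(◇(s → ¬q) → (¬s → (q ∨ ¬p))) → (□◇(s → ¬q) → □(¬s → (q ∨ ¬p)))):
1. ¬(□(◇(s → ¬q) → (¬s → (q ∨ ¬p))) → (□◇(s → ¬q) → □(¬s → (q ∨ ¬p)))), w0
2. □(◇(s → ¬q) → (¬s → (q ∨ ¬p))), w0
3. ¬(□◇(s → ¬q) → □(¬s → (q ∨ ¬p))), w0
4. □◇(s → ¬q), w0
5. ¬□(¬s → (q ∨ ¬p)), w0
6. ◇(s → ¬q) → (¬s → (q ∨ ¬p)), w0
7. ◇(s → ¬q), w0
8. ¬s → (q ∨ ¬p), w0
9. q ∨ ¬p, w0
10. ¬p, w0
11. ¬(¬s → (q ∨ ¬p)), w1
12. ¬s, w1
13. ¬(q ∨ ¬p), w1
14. ¬q, w1
15. p, w1
16. ◇(s → ¬q) → (¬s → (q ∨ ¬p)), w1
17. ◇(s → ¬q), w1
18. ¬◇(s → ¬q), w1
19. ¬(s → ¬q), w0
20. s, w0
21. q, w0
22. ¬(s → ¬q), w1
23. s, w1
24. q, w1
Accessibility: w0Rw0, w0Rw1, w1Rw0, w1Rw1
Branch closes: s and ¬s both at w1.
All branches of the negation close; one closing branch shown above.

Yes, valid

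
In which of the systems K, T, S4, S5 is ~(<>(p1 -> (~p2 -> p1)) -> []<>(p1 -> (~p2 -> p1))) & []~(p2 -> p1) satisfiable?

K-tableau for the formula:
1. ~(<>(p1 -> (~p2 -> p1)) -> []<>(p1 -> (~p2 -> p1))) & []~(p2 -> p1), w0
2. ~(<>(p1 -> (~p2 -> p1)) -> []<>(p1 -> (~p2 -> p1))), w0
3. []~(p2 -> p1), w0
4. <>(p1 -> (~p2 -> p1)), w0
5. ~[]<>(p1 -> (~p2 -> p1)), w0
6. p1 -> (~p2 -> p1), w1
7. ~(p2 -> p1), w1
8. p2, w1
9. ~p1, w1
10. ~p2 -> p1, w1
11. ~<>(p1 -> (~p2 -> p1)), w2
12. ~(p2 -> p1), w2
13. p2, w2
14. ~p1, w2
Accessibility: w0Rw1, w0Rw2
Complete open branch: satisfiable in K.
T-tableau for the formula:
1. ~(<>(p1 -> (~p2 -> p1)) -> []<>(p1 -> (~p2 -> p1))) & []~(p2 -> p1), w0
2. ~(<>(p1 -> (~p2 -> p1)) -> []<>(p1 -> (~p2 -> p1))), w0
3. []~(p2 -> p1), w0
4. <>(p1 -> (~p2 -> p1)), w0
5. ~[]<>(p1 -> (~p2 -> p1)), w0
6. ~(p2 -> p1), w0
7. p2, w0
8. ~p1, w0
9. p1 -> (~p2 -> p1), w1
10. ~(p2 -> p1), w1
11. p2, w1
12. ~p1, w1
13. ~p2 -> p1, w1
14. ~<>(p1 -> (~p2 -> p1)), w2
15. ~(p2 -> p1), w2
16. p2, w2
17. ~p1, w2
18. ~(p1 -> (~p2 -> p1)), w2
19. p1, w2
20. ~(~p2 -> p1), w2
Accessibility: w0Rw0, w0Rw1, w0Rw2, w1Rw1, w2Rw2
Branch closes: p1 and ~p1 both at w2.
Every branch closes (one shown): unsatisfiable in T, hence also in S4, S5 (every S4/S5-frame is a T-frame).

K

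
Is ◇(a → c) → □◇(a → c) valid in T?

Tableau for the negation ¬(◇(a → c) → □◇(a → c)):
1. ¬(◇(a → c) → □◇(a → c)), 0
2. ◇(a → c), 0
3. ¬□◇(a → c), 0
4. a → c, 1
5. c, 1
6. ¬◇(a → c), 2
7. ¬(a → c), 2
8. a, 2
9. ¬c, 2
Accessibility: 0R0, 0R1, 0R2, 1R1, 2R2
The negation has an open branch (countermodel exists).

Invalid (countermodel exists)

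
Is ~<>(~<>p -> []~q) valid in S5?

Invalid (countermodel exists)

Tableau for the negation <>(~<>p -> []~q):
1. <>(~<>p -> []~q), w0
2. ~<>p -> []~q, w1   [<>-rule on 1: fresh world w1, w0Rw1]
3. []~q, w1   [->-rule on 2 (branches; this branch)]
4. ~q, w0   [[]-rule on 3 via w1Rw0]
5. ~q, w1   [[]-rule on 3 via w1Rw1]
Accessibility: w0Rw0, w0Rw1, w1Rw0, w1Rw1
The negation has an open branch (countermodel exists).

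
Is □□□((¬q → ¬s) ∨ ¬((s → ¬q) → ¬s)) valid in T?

Tableau for the negation ¬□□□((¬q → ¬s) ∨ ¬((s → ¬q) → ¬s)):
1. ¬□□□((¬q → ¬s) ∨ ¬((s → ¬q) → ¬s)), w0
2. ¬□□((¬q → ¬s) ∨ ¬((s → ¬q) → ¬s)), w1   [¬□-rule on 1: fresh world w1, w0Rw1]
3. ¬□((¬q → ¬s) ∨ ¬((s → ¬q) → ¬s)), w2   [¬□-rule on 2: fresh world w2, w1Rw2]
4. ¬((¬q → ¬s) ∨ ¬((s → ¬q) → ¬s)), w3   [¬□-rule on 3: fresh world w3, w2Rw3]
5. ¬(¬q → ¬s), w3   [¬∨-rule on 4]
6. (s → ¬q) → ¬s, w3   [¬∨-rule on 4]
7. ¬q, w3   [¬→-rule on 5]
8. s, w3   [¬→-rule on 5]
9. ¬(s → ¬q), w3   [→-rule on 6 (branches; this branch)]
10. q, w3   [¬→-rule on 9]
Accessibility: w0Rw0, w0Rw1, w1Rw1, w1Rw2, w2Rw2, w2Rw3, w3Rw3
Branch closes: q and ¬q both at w3.
Every branch of the negation's tableau closes; the branch above is one of them.

Valid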